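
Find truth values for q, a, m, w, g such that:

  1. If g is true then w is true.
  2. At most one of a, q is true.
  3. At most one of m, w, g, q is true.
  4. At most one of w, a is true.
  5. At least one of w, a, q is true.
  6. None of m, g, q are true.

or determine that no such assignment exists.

q = False, a = False, m = False, w = True, g = False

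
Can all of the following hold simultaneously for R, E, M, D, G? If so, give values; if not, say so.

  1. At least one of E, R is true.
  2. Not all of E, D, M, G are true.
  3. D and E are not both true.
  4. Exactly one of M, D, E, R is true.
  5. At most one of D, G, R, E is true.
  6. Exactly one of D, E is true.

R: False; E: True; M: False; D: False; G: False

  (1) {E, R}: 1 true — at least one ✓
  (2) {E, D, M, G}: 1/4 true — not all ✓
  (3) D=F, E=T — not both ✓
  (4) {M, D, E, R}: 1 true — exactly one ✓
  (5) {D, G, R, E}: 1 true — at most one ✓
  (6) {D, E}: 1 true — exactly one ✓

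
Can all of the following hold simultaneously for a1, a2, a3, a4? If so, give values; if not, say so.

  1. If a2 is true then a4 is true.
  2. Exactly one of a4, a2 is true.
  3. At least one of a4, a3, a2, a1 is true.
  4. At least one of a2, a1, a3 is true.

a1 = True; a2 = False; a3 = False; a4 = True

  (1) a2=F ⇒ a4: vacuous ✓
  (2) {a4, a2}: 1 true — exactly one ✓
  (3) {a4, a3, a2, a1}: 2 true — at least one ✓
  (4) {a2, a1, a3}: 1 true — at least one ✓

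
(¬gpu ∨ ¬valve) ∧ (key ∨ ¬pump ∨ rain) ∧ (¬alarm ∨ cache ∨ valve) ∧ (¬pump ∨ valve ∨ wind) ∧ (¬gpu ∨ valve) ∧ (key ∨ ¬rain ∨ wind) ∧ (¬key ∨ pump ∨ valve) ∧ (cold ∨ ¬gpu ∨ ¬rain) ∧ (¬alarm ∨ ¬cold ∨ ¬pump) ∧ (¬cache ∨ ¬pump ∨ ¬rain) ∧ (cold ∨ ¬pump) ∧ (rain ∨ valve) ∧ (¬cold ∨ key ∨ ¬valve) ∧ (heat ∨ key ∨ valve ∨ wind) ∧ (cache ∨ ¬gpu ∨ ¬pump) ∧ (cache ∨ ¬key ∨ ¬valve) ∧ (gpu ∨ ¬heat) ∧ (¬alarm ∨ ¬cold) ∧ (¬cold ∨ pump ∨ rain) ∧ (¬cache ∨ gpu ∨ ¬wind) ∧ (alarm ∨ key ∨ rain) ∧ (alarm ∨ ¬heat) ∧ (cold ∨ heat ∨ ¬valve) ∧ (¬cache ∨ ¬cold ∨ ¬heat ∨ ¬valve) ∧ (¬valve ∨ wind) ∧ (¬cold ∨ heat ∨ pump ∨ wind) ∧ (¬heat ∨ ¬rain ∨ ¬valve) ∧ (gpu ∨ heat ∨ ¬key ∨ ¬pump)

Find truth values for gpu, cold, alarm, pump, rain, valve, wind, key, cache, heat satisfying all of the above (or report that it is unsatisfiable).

gpu=F; cold=T; alarm=F; pump=T; rain=T; valve=F; wind=T; key=F; cache=F; heat=F

Try gpu = True:
  (¬gpu ∨ ¬valve) forces valve = False.
  clause (¬gpu ∨ valve) is falsified — backtrack.
So gpu = False.
  then (gpu ∨ ¬heat) forces heat = False.
Set cold = True.
  then (¬alarm ∨ ¬cold) forces alarm = False.
Set pump = True.
  then (gpu ∨ heat ∨ ¬key ∨ ¬pump) forces key = False.
  then (key ∨ ¬pump ∨ rain) forces rain = True.
  then (key ∨ ¬rain ∨ wind) forces wind = True.
  then (¬cache ∨ ¬pump ∨ ¬rain) forces cache = False.
  then (¬cold ∨ key ∨ ¬valve) forces valve = False.
All clauses satisfied.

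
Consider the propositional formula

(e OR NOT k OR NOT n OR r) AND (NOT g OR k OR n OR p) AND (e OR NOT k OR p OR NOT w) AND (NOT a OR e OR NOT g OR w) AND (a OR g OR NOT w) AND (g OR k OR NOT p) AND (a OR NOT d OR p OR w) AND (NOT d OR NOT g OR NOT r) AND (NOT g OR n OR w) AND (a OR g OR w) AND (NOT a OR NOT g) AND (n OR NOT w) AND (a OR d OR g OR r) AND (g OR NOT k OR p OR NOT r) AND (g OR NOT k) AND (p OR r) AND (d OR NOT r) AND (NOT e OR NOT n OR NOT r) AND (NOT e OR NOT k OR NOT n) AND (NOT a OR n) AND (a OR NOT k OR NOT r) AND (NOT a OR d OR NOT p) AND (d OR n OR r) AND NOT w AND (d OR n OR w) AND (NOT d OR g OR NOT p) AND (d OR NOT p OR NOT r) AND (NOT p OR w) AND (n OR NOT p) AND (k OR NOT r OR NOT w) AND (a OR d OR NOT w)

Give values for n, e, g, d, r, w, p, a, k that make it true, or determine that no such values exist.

n: True, e: False, g: False, d: True, r: True, w: False, p: False, a: True, k: False

Unit clause (NOT w) forces w = False.
In (NOT p OR w) only NOT p is left, so p = False.
In (p OR r) only r is left, so r = True.
In (d OR NOT r) only d is left, so d = True.
In (a OR NOT d OR p OR w) only a is left, so a = True.
In (NOT d OR NOT g OR NOT r) only NOT g is left, so g = False.
In (g OR NOT k OR p OR NOT r) only NOT k is left, so k = False.
In (NOT a OR n) only n is left, so n = True.
In (NOT e OR NOT n OR NOT r) only NOT e is left, so e = False.
All clauses satisfied.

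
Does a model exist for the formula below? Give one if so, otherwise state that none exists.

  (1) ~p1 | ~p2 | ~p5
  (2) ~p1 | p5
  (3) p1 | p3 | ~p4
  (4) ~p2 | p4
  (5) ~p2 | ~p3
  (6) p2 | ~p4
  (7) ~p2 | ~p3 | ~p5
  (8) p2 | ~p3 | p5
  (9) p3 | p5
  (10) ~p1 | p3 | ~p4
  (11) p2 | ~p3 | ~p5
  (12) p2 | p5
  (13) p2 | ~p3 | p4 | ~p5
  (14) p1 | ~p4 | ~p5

Set p1 = False.
Try p2 = True:
  (~p2 | p4) forces p4 = True.
  (p1 | p3 | ~p4) forces p3 = True.
  clause (~p2 | ~p3) is falsified — backtrack.
So p2 = False.
  then (p2 | ~p4) forces p4 = False.
  then (p2 | p5) forces p5 = True.
  then (p2 | ~p3 | p4 | ~p5) forces p3 = False.
All clauses satisfied.

p1 = False, p2 = False, p3 = False, p4 = False, p5 = True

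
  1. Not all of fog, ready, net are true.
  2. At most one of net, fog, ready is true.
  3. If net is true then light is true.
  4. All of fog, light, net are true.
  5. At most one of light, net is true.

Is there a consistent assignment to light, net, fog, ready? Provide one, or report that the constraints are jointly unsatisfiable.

Unsatisfiable

Case net = True:
  (2) with net=T forces fog = False.
  Constraint (4) is violated (fog=F) — contradiction.
Case net = False:
  Constraint (4) is violated (net=F) — contradiction.
Both cases fail — unsatisfiable.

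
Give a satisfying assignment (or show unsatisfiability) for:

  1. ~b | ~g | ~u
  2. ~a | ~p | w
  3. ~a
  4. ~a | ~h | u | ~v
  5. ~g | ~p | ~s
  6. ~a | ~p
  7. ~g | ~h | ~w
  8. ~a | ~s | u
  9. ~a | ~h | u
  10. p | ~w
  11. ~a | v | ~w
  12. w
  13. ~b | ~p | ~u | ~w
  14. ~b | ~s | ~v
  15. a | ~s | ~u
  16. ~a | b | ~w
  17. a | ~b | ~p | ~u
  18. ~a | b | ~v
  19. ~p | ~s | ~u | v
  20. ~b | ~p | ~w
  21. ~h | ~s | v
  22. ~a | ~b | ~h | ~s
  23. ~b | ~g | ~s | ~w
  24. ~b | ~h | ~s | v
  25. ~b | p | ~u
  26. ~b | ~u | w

Unit clause (~a) forces a = False.
Unit clause (w) forces w = True.
In (p | ~w) only p is left, so p = True.
In (~b | ~p | ~w) only ~b is left, so b = False.
Set g = False.
Set h = True.
Set s = False.
Set v = True.
Set u = False.
All clauses satisfied.

g=F, h=T, w=T, a=F, b=F, s=F, p=T, v=T, u=F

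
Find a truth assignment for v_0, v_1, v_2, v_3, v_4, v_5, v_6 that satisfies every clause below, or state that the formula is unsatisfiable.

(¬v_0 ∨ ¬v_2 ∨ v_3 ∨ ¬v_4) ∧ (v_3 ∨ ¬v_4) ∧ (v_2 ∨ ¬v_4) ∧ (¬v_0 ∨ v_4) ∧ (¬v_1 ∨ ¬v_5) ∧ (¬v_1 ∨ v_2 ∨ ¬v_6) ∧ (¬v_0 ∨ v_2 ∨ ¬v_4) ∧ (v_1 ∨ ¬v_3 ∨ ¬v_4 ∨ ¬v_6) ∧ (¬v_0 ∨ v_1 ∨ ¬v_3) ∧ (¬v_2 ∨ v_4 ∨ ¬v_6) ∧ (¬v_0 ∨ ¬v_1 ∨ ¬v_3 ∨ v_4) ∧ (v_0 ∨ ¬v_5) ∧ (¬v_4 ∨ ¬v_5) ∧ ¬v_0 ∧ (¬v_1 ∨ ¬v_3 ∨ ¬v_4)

Unit clause (¬v_0) forces v_0 = False.
In (v_0 ∨ ¬v_5) only ¬v_5 is left, so v_5 = False.
Set v_1 = True.
Set v_2 = True.
Set v_3 = True.
  then (¬v_1 ∨ ¬v_3 ∨ ¬v_4) forces v_4 = False.
  then (¬v_2 ∨ v_4 ∨ ¬v_6) forces v_6 = False.
All clauses satisfied.

v_0: False, v_1: True, v_2: True, v_3: True, v_4: False, v_5: False, v_6: False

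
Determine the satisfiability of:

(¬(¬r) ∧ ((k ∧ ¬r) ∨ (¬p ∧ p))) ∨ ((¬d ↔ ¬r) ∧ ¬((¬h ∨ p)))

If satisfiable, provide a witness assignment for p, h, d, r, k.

p = False; h = True; d = False; r = False; k = True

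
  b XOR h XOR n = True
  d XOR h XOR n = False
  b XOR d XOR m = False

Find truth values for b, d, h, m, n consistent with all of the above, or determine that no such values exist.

b = True; d = False; h = True; m = True; n = True

b XOR h XOR n = T XOR T XOR T = True ✓
d XOR h XOR n = F XOR T XOR T = False ✓
b XOR d XOR m = T XOR F XOR T = False ✓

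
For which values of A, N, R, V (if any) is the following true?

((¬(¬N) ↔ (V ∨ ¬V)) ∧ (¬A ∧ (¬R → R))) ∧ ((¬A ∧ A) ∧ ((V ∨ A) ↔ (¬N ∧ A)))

The formula is unsatisfiable.

Case A = True: the conjunct ¬A is False.
Case A = False: the conjunct A is False.
Both cases fail — unsatisfiable.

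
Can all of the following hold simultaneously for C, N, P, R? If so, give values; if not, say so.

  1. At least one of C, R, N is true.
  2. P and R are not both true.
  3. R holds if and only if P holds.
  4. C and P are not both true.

C=T, N=F, P=F, R=F

  (1) {C, R, N}: 1 true — at least one ✓
  (2) P=F, R=F — not both ✓
  (3) R=F, P=F — same ✓
  (4) C=T, P=F — not both ✓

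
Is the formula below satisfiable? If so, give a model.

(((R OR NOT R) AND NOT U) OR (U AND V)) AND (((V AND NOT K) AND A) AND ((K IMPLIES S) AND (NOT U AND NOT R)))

A = True; V = True; R = False; K = False; S = False; U = False

  ((R OR NOT R) AND NOT U) OR (U AND V) = True
    (R OR NOT R) AND NOT U = True
      R OR NOT R = True
        NOT R = True
      NOT U = True
    U AND V = False
  ((V AND NOT K) AND A) AND ((K IMPLIES S) AND (NOT U AND NOT R)) = True
    (V AND NOT K) AND A = True
      V AND NOT K = True
        NOT K = True
    (K IMPLIES S) AND (NOT U AND NOT R) = True
      K IMPLIES S = True
      NOT U AND NOT R = True
        NOT U = True
        NOT R = True
Both conjuncts True, so the formula holds.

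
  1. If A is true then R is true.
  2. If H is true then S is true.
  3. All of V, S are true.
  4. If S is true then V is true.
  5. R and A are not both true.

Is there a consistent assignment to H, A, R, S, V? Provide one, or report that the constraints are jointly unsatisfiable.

H=T, A=F, R=T, S=T, V=T

  (1) A=F ⇒ R: vacuous ✓
  (2) H=T ⇒ S: T ✓
  (3) {V, S}: all 2 true ✓
  (4) S=T ⇒ V: T ✓
  (5) R=T, A=F — not both ✓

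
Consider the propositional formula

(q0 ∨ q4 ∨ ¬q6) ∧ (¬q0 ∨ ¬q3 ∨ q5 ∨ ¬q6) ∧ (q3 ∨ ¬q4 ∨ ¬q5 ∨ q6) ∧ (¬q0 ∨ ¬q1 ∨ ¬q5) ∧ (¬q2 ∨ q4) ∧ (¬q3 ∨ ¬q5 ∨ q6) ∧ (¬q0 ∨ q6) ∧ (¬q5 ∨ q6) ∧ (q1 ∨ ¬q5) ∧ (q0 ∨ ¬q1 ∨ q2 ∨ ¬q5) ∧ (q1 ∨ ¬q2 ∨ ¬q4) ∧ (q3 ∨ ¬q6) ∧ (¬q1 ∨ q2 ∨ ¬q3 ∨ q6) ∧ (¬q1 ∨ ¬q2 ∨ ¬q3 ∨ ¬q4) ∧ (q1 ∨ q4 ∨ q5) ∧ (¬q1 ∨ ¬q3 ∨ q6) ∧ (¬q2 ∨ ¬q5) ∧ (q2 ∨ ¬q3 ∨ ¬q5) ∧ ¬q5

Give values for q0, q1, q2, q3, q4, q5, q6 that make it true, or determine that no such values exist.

Unit clause (¬q5) forces q5 = False.
Try q0 = True:
  (¬q0 ∨ q6) forces q6 = True.
  (¬q0 ∨ ¬q3 ∨ q5 ∨ ¬q6) forces q3 = False.
  clause (q3 ∨ ¬q6) is falsified — backtrack.
So q0 = False.
Set q1 = False.
  then (q1 ∨ q4 ∨ q5) forces q4 = True.
  then (q1 ∨ ¬q2 ∨ ¬q4) forces q2 = False.
Set q3 = True.
Set q6 = False.
All clauses satisfied.

q0=F, q1=F, q2=F, q3=T, q4=T, q5=F, q6=F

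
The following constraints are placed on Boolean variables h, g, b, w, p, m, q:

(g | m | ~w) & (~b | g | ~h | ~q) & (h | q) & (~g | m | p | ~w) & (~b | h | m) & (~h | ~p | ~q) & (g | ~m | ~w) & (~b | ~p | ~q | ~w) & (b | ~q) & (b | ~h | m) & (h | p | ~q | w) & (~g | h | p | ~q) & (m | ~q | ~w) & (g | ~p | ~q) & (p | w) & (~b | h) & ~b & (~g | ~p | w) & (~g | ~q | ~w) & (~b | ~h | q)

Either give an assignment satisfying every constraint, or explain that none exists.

h = True, g = True, b = False, w = True, p = False, m = True, q = False

Unit clause (~b) forces b = False.
In (b | ~q) only ~q is left, so q = False.
In (h | q) only h is left, so h = True.
In (b | ~h | m) only m is left, so m = True.
Set g = True.
Set w = True.
Set p = False.
All clauses satisfied.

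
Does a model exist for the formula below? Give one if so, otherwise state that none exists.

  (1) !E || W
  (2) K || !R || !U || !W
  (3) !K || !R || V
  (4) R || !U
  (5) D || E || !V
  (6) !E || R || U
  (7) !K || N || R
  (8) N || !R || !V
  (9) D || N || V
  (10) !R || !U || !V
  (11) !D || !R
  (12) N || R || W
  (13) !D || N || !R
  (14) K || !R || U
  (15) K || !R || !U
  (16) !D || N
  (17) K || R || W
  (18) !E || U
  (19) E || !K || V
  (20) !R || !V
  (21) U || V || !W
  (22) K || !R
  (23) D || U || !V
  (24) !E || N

Set D = True.
  then (!D || !R) forces R = False.
  then (!D || N) forces N = True.
  then (R || !U) forces U = False.
  then (!E || R || U) forces E = False.
Set W = True.
  then (U || V || !W) forces V = True.
Set K = True.
All clauses satisfied.

D = True; U = False; W = True; K = True; V = True; E = False; R = False; N = True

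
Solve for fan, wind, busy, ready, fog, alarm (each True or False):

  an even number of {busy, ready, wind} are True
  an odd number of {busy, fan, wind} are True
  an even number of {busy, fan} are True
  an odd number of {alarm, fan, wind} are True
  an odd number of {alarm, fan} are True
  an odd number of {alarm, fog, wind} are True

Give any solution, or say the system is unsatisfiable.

No satisfying assignment exists.

Adding constraints 2, 3, 4, 5 mod 2: every variable appears an even number of times on the left, so the left side is 0.
But the right sides sum to 1 (mod 2). 0 ≠ 1 — the system is inconsistent.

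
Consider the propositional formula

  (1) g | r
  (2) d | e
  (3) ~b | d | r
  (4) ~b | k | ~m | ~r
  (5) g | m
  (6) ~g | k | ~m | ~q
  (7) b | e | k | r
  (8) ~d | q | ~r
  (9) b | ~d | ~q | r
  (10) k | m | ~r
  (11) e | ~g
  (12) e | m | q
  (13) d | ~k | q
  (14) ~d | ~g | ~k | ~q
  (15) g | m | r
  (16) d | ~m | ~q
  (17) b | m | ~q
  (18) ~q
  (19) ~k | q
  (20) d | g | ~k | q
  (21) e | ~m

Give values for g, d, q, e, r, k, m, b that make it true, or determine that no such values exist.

g = True, d = False, q = False, e = True, r = False, k = False, m = False, b = False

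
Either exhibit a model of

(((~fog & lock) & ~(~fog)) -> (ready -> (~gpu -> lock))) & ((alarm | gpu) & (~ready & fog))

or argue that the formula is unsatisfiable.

alarm = True; ready = False; gpu = False; fog = True; lock = False

  ((~fog & lock) & ~(~fog)) -> (ready -> (~gpu -> lock)) = True
    (~fog & lock) & ~(~fog) = False
      ~fog & lock = False
        ~fog = False
      ~(~fog) = True
        ~fog = False
    ready -> (~gpu -> lock) = True
      ~gpu -> lock = False
        ~gpu = True
  (alarm | gpu) & (~ready & fog) = True
    alarm | gpu = True
    ~ready & fog = True
      ~ready = True
Both conjuncts True, so the formula holds.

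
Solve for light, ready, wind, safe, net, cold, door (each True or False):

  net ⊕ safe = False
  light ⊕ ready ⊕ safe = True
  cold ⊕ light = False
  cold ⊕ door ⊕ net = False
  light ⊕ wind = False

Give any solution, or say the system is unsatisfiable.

light = False, ready = False, wind = False, safe = True, net = True, cold = False, door = True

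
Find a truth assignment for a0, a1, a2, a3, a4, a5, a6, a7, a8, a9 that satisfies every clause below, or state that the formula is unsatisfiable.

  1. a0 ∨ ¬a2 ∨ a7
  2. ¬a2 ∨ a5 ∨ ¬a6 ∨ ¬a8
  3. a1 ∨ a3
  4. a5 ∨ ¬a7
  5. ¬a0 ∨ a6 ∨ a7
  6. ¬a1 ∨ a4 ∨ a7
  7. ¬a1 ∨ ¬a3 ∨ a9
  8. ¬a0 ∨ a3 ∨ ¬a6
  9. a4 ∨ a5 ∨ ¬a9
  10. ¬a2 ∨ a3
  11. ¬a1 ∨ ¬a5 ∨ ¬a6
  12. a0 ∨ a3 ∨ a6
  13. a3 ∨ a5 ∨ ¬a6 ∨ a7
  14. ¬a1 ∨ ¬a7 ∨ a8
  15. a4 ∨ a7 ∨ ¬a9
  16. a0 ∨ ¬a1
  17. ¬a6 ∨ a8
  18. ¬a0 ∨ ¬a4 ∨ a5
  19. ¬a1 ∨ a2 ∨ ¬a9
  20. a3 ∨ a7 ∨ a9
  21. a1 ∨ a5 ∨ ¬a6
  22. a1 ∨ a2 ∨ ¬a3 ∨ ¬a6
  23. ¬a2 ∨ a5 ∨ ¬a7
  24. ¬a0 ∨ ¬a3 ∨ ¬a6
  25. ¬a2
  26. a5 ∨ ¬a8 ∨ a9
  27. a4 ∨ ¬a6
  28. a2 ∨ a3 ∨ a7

Unit clause (¬a2) forces a2 = False.
Set a0 = True.
Set a1 = True.
  then (¬a1 ∨ a2 ∨ ¬a9) forces a9 = False.
  then (¬a1 ∨ ¬a3 ∨ a9) forces a3 = False.
  then (¬a0 ∨ a3 ∨ ¬a6) forces a6 = False.
  then (a3 ∨ a7 ∨ a9) forces a7 = True.
  then (a5 ∨ ¬a7) forces a5 = True.
  then (¬a1 ∨ ¬a7 ∨ a8) forces a8 = True.
Set a4 = False.
All clauses satisfied.

a0 = True, a1 = True, a2 = False, a3 = False, a4 = False, a5 = True, a6 = False, a7 = True, a8 = True, a9 = False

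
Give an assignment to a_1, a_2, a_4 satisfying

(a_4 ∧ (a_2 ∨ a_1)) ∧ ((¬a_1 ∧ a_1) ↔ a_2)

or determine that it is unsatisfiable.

a_1=T, a_2=F, a_4=T

  a_4 ∧ (a_2 ∨ a_1) = True
    a_2 ∨ a_1 = True
  (¬a_1 ∧ a_1) ↔ a_2 = True
    ¬a_1 ∧ a_1 = False
      ¬a_1 = False
Both conjuncts True, so the formula holds.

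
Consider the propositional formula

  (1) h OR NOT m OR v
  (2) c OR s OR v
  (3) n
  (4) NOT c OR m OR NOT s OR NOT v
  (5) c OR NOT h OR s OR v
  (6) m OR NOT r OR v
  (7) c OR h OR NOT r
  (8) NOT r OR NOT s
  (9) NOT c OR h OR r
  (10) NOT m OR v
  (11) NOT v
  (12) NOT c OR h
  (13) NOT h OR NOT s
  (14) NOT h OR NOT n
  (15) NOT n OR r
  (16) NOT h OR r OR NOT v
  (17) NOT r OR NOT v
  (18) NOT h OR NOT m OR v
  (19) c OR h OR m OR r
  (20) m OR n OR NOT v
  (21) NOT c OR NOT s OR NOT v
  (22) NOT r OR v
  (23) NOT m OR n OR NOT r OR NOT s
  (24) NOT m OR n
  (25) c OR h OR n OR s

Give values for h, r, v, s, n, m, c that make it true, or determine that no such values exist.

Case v = True:
  Clause (NOT v) is falsified — contradiction.
Case v = False:
  (n) forces n = True.
  (NOT m OR v) forces m = False.
  (m OR NOT r OR v) forces r = False.
  Clause (NOT n OR r) is falsified — contradiction.
Both cases fail, so the formula is unsatisfiable.

The formula is unsatisfiable.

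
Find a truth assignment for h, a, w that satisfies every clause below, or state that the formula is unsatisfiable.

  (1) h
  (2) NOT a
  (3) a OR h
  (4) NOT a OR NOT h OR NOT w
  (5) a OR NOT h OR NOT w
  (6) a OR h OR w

h: True, a: False, w: False

Unit clause (h) forces h = True.
Unit clause (NOT a) forces a = False.
In (a OR NOT h OR NOT w) only NOT w is left, so w = False.
Check each clause:
  (h): h holds.
  (NOT a): NOT a holds.
  (a OR h): h holds.
  (NOT a OR NOT h OR NOT w): NOT a holds.
  (a OR NOT h OR NOT w): NOT w holds.
  (a OR h OR w): h holds.
All clauses satisfied.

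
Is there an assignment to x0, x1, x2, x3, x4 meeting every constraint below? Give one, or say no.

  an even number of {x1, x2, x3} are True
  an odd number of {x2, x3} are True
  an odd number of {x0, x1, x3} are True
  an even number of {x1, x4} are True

x0: False, x1: True, x2: True, x3: False, x4: True

{x1, x2, x3}: 2 true → even ✓
{x2, x3}: 1 true → odd ✓
{x0, x1, x3}: 1 true → odd ✓
{x1, x4}: 2 true → even ✓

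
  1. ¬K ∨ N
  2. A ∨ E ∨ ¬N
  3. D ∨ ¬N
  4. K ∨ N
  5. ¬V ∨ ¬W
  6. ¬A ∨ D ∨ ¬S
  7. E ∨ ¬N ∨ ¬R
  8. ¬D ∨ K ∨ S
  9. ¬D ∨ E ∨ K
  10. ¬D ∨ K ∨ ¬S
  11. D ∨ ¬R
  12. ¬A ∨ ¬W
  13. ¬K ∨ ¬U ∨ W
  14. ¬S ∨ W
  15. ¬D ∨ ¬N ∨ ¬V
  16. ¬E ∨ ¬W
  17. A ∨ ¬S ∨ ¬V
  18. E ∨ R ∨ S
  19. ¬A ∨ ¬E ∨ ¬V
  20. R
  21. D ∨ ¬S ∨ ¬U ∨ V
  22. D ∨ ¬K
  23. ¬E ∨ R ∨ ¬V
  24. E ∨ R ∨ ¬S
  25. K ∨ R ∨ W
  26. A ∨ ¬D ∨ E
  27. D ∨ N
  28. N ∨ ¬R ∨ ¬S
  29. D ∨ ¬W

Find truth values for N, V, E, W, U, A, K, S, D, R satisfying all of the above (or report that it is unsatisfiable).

N = True, V = False, E = True, W = False, U = False, A = True, K = True, S = False, D = True, R = True

Unit clause (R) forces R = True.
In (D ∨ ¬R) only D is left, so D = True.
Try N = False:
  (¬K ∨ N) forces K = False.
  clause (K ∨ N) is falsified — backtrack.
So N = True.
  then (E ∨ ¬N ∨ ¬R) forces E = True.
  then (¬D ∨ ¬N ∨ ¬V) forces V = False.
  then (¬E ∨ ¬W) forces W = False.
  then (¬S ∨ W) forces S = False.
  then (¬D ∨ K ∨ S) forces K = True.
  then (¬K ∨ ¬U ∨ W) forces U = False.
Set A = True.
All clauses satisfied.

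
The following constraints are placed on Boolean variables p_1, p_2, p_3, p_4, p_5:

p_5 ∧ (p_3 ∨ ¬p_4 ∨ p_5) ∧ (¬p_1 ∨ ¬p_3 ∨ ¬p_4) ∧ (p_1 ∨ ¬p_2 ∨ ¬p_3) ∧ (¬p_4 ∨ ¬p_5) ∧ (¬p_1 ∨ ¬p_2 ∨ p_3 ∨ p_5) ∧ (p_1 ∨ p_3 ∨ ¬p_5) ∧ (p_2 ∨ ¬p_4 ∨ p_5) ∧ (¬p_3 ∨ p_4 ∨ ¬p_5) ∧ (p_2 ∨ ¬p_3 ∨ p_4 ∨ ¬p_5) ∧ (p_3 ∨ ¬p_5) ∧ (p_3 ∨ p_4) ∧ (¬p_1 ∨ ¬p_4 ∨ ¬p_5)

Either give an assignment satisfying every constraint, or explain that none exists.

The formula is unsatisfiable.

Case p_5 = True:
  (¬p_4 ∨ ¬p_5) forces p_4 = False.
  (¬p_3 ∨ p_4 ∨ ¬p_5) forces p_3 = False.
  Clause (p_3 ∨ ¬p_5) is falsified — contradiction.
Case p_5 = False:
  Clause (p_5) is falsified — contradiction.
Both cases fail, so the formula is unsatisfiable.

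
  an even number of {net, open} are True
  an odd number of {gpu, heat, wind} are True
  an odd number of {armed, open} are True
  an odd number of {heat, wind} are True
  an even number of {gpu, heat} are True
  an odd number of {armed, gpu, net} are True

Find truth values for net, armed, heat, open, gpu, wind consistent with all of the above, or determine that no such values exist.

net = True; armed = False; heat = False; open = True; gpu = False; wind = True

{net, open}: 2 true → even ✓
{gpu, heat, wind}: 1 true → odd ✓
{armed, open}: 1 true → odd ✓
{heat, wind}: 1 true → odd ✓
{gpu, heat}: 0 true → even ✓
{armed, gpu, net}: 1 true → odd ✓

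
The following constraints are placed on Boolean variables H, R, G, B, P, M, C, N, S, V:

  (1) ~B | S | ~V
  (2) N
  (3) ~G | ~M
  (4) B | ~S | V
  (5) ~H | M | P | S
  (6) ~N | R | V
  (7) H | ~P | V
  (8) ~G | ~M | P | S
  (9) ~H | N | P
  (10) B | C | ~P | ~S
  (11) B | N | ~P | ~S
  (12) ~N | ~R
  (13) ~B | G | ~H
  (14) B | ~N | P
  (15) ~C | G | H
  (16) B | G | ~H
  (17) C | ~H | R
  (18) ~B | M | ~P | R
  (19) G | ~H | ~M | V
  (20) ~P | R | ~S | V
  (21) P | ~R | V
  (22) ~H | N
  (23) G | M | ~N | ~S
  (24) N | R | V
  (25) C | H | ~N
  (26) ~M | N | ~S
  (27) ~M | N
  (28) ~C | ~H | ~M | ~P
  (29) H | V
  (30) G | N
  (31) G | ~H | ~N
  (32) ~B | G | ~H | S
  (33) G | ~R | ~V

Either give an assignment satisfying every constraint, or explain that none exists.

Unit clause (N) forces N = True.
In (~N | ~R) only ~R is left, so R = False.
In (~N | R | V) only V is left, so V = True.
Set H = False.
  then (C | H | ~N) forces C = True.
  then (~C | G | H) forces G = True.
  then (~G | ~M) forces M = False.
Set B = True.
  then (~B | S | ~V) forces S = True.
  then (~B | M | ~P | R) forces P = False.
All clauses satisfied.

H: False; R: False; G: True; B: True; P: False; M: False; C: True; N: True; S: True; V: True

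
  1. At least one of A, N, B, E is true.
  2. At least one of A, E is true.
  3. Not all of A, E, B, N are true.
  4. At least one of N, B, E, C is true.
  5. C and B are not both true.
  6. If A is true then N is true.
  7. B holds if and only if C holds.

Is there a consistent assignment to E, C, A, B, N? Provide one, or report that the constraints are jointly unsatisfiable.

E=T, C=F, A=F, B=F, N=T

  (1) {A, N, B, E}: 2 true — at least one ✓
  (2) {A, E}: 1 true — at least one ✓
  (3) {A, E, B, N}: 2/4 true — not all ✓
  (4) {N, B, E, C}: 2 true — at least one ✓
  (5) C=F, B=F — not both ✓
  (6) A=F ⇒ N: vacuous ✓
  (7) B=F, C=F — same ✓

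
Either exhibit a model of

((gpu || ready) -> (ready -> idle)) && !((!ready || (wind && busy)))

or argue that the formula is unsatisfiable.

wind = False; ready = True; idle = True; busy = True; gpu = False

  (gpu || ready) -> (ready -> idle) = True
    gpu || ready = True
    ready -> idle = True
  !((!ready || (wind && busy))) = True
    !ready || (wind && busy) = False
      !ready = False
      wind && busy = False
Both conjuncts True, so the formula holds.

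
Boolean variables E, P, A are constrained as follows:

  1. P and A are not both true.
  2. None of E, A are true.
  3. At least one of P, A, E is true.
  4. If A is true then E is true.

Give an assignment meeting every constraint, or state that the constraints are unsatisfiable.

E = False, P = True, A = False

  (1) P=T, A=F — not both ✓
  (2) {E, A}: 0 true — none ✓
  (3) {P, A, E}: 1 true — at least one ✓
  (4) A=F ⇒ E: vacuous ✓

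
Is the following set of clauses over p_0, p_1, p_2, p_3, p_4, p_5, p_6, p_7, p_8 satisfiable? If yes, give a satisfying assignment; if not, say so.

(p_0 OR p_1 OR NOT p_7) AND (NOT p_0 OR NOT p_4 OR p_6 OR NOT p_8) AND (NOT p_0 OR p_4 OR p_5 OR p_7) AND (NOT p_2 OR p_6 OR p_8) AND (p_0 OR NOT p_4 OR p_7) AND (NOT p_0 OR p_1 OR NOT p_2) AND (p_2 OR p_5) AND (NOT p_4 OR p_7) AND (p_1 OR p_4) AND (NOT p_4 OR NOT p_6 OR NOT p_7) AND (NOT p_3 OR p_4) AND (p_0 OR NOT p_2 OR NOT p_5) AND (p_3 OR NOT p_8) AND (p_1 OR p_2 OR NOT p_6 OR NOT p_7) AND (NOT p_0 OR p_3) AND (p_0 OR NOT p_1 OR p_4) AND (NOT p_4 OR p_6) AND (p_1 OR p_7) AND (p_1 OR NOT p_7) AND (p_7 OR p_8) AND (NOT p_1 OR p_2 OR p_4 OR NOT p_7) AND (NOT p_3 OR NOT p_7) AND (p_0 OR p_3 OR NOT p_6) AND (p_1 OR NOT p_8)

Case p_4 = True:
  (NOT p_4 OR p_7) forces p_7 = True.
  (NOT p_4 OR NOT p_6 OR NOT p_7) forces p_6 = False.
  Clause (NOT p_4 OR p_6) is falsified — contradiction.
Case p_4 = False:
  (p_1 OR p_4) forces p_1 = True.
  (NOT p_3 OR p_4) forces p_3 = False.
  (p_3 OR NOT p_8) forces p_8 = False.
  (NOT p_0 OR p_3) forces p_0 = False.
  Clause (p_0 OR NOT p_1 OR p_4) is falsified — contradiction.
Both cases fail, so the formula is unsatisfiable.

UNSATISFIABLE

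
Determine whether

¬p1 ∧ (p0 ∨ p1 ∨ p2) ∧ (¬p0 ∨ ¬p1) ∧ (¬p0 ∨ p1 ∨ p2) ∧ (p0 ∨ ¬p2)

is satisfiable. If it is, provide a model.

p0 = True, p1 = False, p2 = True

Unit clause (¬p1) forces p1 = False.
Try p0 = False:
  (p0 ∨ p1 ∨ p2) forces p2 = True.
  clause (p0 ∨ ¬p2) is falsified — backtrack.
So p0 = True.
  then (¬p0 ∨ p1 ∨ p2) forces p2 = True.
All clauses satisfied.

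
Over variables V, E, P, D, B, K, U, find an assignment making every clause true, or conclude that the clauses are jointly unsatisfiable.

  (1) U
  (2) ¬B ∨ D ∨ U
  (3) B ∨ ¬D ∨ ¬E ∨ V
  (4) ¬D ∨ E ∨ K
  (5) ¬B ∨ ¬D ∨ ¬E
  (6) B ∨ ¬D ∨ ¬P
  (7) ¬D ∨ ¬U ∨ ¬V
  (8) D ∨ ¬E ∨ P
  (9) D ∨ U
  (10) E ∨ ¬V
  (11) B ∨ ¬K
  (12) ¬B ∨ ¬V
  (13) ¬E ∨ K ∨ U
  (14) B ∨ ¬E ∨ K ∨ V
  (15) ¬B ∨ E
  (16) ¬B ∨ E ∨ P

Unit clause (U) forces U = True.
Set V = False.
Set E = False.
  then (¬B ∨ E) forces B = False.
  then (B ∨ ¬K) forces K = False.
  then (¬D ∨ E ∨ K) forces D = False.
Set P = False.
All clauses satisfied.

V=F; E=F; P=F; D=F; B=F; K=F; U=T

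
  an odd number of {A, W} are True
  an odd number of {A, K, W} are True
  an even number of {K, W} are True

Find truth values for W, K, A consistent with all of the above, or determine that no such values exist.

W = False, K = False, A = True

{A, W}: 1 true → odd ✓
{A, K, W}: 1 true → odd ✓
{K, W}: 0 true → even ✓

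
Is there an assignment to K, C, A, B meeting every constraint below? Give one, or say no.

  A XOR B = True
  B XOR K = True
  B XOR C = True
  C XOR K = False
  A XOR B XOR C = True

K=F, C=F, A=F, B=T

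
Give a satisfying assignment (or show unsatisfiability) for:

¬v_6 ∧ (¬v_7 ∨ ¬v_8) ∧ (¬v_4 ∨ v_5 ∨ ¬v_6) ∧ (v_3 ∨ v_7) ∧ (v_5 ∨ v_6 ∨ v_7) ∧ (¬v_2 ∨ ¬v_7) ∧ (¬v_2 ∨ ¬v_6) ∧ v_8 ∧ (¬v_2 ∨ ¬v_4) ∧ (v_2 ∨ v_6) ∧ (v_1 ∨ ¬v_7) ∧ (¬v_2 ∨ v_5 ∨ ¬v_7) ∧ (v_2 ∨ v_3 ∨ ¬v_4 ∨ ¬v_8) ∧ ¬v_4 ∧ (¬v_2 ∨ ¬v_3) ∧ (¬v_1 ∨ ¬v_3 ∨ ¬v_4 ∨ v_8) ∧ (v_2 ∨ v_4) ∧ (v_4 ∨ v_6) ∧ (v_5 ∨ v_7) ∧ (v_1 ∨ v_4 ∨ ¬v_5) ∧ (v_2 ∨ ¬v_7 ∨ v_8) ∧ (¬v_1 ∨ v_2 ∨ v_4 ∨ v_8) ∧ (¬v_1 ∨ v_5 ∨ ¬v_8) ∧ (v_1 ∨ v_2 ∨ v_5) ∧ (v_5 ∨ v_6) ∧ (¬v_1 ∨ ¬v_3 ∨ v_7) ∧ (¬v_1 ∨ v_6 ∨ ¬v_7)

Unsatisfiable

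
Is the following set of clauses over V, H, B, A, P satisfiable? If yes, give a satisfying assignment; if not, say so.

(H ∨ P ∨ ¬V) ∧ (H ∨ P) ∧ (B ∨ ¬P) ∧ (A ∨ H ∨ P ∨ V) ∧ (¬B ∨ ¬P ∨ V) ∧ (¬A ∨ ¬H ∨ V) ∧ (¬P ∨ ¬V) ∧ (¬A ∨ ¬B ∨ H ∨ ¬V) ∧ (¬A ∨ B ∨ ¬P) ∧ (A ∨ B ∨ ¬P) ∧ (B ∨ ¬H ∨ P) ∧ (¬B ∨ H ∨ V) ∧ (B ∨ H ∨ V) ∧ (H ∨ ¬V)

Set V = True.
  then (¬P ∨ ¬V) forces P = False.
  then (H ∨ ¬V) forces H = True.
  then (B ∨ ¬H ∨ P) forces B = True.
Set A = True.
All clauses satisfied.

V = True, H = True, B = True, A = True, P = False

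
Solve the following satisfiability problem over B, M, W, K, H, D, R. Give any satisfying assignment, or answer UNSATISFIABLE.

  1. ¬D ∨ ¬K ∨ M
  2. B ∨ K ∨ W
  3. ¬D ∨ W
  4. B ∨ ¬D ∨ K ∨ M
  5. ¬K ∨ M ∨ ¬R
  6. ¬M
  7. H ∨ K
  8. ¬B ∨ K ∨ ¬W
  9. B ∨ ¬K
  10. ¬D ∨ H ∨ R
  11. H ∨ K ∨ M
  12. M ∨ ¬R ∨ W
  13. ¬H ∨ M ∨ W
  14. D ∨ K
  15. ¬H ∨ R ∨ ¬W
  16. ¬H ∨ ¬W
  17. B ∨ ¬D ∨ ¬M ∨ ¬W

Unit clause (¬M) forces M = False.
Try B = False:
  (B ∨ ¬K) forces K = False.
  (B ∨ K ∨ W) forces W = True.
  (B ∨ ¬D ∨ K ∨ M) forces D = False.
  clause (D ∨ K) is falsified — backtrack.
So B = True.
Set W = True.
  then (¬B ∨ K ∨ ¬W) forces K = True.
  then (¬H ∨ ¬W) forces H = False.
  then (¬D ∨ ¬K ∨ M) forces D = False.
  then (¬K ∨ M ∨ ¬R) forces R = False.
All clauses satisfied.

B: True, M: False, W: True, K: True, H: False, D: False, R: False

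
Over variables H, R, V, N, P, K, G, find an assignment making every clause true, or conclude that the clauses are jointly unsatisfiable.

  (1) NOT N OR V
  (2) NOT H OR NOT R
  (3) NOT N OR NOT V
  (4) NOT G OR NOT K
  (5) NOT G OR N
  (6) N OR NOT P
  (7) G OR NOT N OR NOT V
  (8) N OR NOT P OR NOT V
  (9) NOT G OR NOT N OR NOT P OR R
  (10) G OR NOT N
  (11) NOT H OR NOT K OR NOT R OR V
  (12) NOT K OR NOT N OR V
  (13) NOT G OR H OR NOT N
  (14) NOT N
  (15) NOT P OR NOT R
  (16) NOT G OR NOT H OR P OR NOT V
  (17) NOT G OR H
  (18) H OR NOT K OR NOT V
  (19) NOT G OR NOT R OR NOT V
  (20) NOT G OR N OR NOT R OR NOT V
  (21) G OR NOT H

H=F; R=T; V=T; N=F; P=F; K=F; G=F

Unit clause (NOT N) forces N = False.
In (NOT G OR N) only NOT G is left, so G = False.
In (N OR NOT P) only NOT P is left, so P = False.
In (G OR NOT H) only NOT H is left, so H = False.
Set R = True.
Set V = True.
  then (H OR NOT K OR NOT V) forces K = False.
All clauses satisfied.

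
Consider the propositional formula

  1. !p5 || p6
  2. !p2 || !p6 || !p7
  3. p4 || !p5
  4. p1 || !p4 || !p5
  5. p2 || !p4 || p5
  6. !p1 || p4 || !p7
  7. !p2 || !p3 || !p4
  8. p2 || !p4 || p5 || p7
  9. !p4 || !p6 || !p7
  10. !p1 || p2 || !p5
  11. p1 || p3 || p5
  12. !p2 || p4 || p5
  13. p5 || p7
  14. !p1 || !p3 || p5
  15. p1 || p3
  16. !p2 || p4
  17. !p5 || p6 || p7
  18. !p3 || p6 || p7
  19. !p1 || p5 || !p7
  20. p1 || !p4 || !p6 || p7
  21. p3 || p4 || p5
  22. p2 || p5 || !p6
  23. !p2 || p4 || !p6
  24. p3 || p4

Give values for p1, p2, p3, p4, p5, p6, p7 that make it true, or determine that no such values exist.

p1 = True, p2 = True, p3 = False, p4 = True, p5 = True, p6 = True, p7 = False

Set p1 = True.
Set p2 = True.
  then (!p2 || p4) forces p4 = True.
  then (!p2 || !p3 || !p4) forces p3 = False.
Try p5 = False:
  (p5 || p7) forces p7 = True.
  clause (!p1 || p5 || !p7) is falsified — backtrack.
So p5 = True.
  then (!p5 || p6) forces p6 = True.
  then (!p2 || !p6 || !p7) forces p7 = False.
All clauses satisfied.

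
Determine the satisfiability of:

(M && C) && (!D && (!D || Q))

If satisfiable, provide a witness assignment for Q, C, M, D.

Q = False, C = True, M = True, D = False

  M && C = True
  !D && (!D || Q) = True
    !D = True
    !D || Q = True
      !D = True
Both conjuncts True, so the formula holds.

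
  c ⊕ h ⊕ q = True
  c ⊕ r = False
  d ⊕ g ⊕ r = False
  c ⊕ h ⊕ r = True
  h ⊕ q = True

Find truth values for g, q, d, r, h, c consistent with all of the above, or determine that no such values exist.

g = False; q = False; d = False; r = False; h = True; c = False

c ⊕ h ⊕ q = F ⊕ T ⊕ F = True ✓
c ⊕ r = F ⊕ F = False ✓
d ⊕ g ⊕ r = F ⊕ F ⊕ F = False ✓
c ⊕ h ⊕ r = F ⊕ T ⊕ F = True ✓
h ⊕ q = T ⊕ F = True ✓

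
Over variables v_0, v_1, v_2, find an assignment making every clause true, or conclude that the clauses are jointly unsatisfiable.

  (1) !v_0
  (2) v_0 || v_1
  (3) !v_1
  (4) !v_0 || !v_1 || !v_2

The formula is unsatisfiable.

Case v_0 = True:
  Clause (!v_0) is falsified — contradiction.
Case v_0 = False:
  (v_0 || v_1) forces v_1 = True.
  Clause (!v_1) is falsified — contradiction.
Both cases fail, so the formula is unsatisfiable.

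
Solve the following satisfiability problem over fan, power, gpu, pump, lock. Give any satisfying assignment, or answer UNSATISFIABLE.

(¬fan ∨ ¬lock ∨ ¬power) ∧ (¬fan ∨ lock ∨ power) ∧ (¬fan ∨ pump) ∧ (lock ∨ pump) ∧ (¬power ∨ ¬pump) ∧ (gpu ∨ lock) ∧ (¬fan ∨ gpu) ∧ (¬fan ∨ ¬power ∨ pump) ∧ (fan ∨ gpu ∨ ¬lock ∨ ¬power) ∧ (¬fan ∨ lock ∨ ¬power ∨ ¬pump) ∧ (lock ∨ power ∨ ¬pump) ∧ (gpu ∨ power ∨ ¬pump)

fan = True, power = False, gpu = True, pump = True, lock = True

Set fan = True.
  then (¬fan ∨ pump) forces pump = True.
  then (¬power ∨ ¬pump) forces power = False.
  then (¬fan ∨ gpu) forces gpu = True.
  then (lock ∨ power ∨ ¬pump) forces lock = True.
All clauses satisfied.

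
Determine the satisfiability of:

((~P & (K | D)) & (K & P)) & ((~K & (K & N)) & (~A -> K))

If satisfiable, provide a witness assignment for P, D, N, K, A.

Case P = True: the conjunct ~P is False.
Case P = False: the conjunct P is False.
Both cases fail — unsatisfiable.

No satisfying assignment exists.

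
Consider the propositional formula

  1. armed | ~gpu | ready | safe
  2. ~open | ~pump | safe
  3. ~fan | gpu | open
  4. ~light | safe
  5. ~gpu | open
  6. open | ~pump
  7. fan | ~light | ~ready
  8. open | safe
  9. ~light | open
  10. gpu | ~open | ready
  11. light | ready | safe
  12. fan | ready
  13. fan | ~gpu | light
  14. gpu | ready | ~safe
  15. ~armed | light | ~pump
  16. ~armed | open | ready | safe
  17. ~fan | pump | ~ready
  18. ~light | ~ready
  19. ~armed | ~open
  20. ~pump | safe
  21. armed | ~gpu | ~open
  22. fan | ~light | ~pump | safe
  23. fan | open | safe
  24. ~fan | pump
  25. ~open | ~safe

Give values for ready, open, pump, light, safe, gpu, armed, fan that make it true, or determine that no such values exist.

ready = True; open = False; pump = False; light = False; safe = True; gpu = False; armed = True; fan = False

Try ready = False:
  (fan | ready) forces fan = True.
  (~fan | pump) forces pump = True.
  (open | ~pump) forces open = True.
  (~open | ~pump | safe) forces safe = True.
  clause (~open | ~safe) is falsified — backtrack.
So ready = True.
  then (~light | ~ready) forces light = False.
Set open = False.
  then (~gpu | open) forces gpu = False.
  then (open | ~pump) forces pump = False.
  then (open | safe) forces safe = True.
  then (~fan | pump | ~ready) forces fan = False.
Set armed = True.
All clauses satisfied.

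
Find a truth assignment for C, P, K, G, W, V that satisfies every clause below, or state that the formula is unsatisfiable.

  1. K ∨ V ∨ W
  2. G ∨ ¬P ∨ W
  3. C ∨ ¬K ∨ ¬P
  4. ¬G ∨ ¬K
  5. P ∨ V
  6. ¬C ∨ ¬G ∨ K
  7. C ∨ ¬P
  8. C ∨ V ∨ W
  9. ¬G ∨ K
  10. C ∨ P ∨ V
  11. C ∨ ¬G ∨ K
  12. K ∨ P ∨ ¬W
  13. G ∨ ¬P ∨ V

Set C = True.
Set P = False.
  then (P ∨ V) forces V = True.
Set K = True.
  then (¬G ∨ ¬K) forces G = False.
Set W = True.
All clauses satisfied.

C=T, P=F, K=T, G=F, W=T, V=T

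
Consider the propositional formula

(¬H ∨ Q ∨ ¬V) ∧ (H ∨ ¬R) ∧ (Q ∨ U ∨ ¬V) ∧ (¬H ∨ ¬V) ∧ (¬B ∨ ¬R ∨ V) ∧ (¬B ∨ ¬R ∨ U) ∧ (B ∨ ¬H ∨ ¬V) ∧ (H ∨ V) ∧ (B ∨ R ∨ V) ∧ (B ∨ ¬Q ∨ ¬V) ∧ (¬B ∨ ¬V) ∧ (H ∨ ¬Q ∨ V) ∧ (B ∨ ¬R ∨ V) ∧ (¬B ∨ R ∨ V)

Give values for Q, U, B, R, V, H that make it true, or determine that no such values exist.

Q = False, U = True, B = False, R = False, V = True, H = False

Set Q = False.
Set U = True.
Try B = True:
  (¬B ∨ ¬V) forces V = False.
  (¬B ∨ ¬R ∨ V) forces R = False.
  clause (¬B ∨ R ∨ V) is falsified — backtrack.
So B = False.
Set R = False.
  then (B ∨ R ∨ V) forces V = True.
  then (¬H ∨ Q ∨ ¬V) forces H = False.
All clauses satisfied.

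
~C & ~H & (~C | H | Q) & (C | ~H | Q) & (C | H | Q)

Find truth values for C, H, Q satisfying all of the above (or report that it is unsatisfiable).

Unit clause (~C) forces C = False.
Unit clause (~H) forces H = False.
In (C | H | Q) only Q is left, so Q = True.
All clauses satisfied.

C = False, H = False, Q = True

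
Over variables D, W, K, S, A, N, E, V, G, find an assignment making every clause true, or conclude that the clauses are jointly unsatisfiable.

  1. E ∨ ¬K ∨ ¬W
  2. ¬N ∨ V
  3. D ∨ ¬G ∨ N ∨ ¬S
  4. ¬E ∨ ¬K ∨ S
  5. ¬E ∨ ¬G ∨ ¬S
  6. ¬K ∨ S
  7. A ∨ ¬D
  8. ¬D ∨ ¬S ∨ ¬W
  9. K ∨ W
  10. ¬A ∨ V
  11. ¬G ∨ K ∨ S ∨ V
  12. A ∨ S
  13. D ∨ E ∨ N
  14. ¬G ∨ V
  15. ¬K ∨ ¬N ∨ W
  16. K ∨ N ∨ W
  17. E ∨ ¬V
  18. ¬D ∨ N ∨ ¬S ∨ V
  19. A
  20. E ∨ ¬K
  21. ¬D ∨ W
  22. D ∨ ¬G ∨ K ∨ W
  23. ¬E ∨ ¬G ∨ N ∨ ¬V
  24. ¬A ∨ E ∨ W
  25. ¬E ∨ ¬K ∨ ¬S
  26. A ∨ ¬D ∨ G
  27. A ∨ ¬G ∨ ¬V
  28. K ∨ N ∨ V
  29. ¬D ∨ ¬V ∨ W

Unit clause (A) forces A = True.
In (¬A ∨ V) only V is left, so V = True.
In (E ∨ ¬V) only E is left, so E = True.
Set D = False.
Try W = False:
  (K ∨ W) forces K = True.
  (¬E ∨ ¬K ∨ S) forces S = True.
  clause (¬E ∨ ¬K ∨ ¬S) is falsified — backtrack.
So W = True.
Try K = True:
  (¬E ∨ ¬K ∨ S) forces S = True.
  clause (¬E ∨ ¬K ∨ ¬S) is falsified — backtrack.
So K = False.
Set S = False.
Set N = True.
Set G = True.
All clauses satisfied.

D = False; W = True; K = False; S = False; A = True; N = True; E = True; V = True; G = True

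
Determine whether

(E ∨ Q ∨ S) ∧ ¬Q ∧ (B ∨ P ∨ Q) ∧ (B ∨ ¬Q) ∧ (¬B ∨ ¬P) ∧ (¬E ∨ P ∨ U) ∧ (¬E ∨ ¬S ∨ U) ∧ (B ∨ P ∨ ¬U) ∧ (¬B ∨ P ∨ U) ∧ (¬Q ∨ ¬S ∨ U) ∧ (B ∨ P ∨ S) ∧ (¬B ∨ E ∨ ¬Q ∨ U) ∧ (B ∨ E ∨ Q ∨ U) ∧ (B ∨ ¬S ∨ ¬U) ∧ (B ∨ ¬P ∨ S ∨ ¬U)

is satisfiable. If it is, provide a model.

Unit clause (¬Q) forces Q = False.
Set E = True.
Set S = False.
Set B = True.
  then (¬B ∨ ¬P) forces P = False.
  then (¬E ∨ P ∨ U) forces U = True.
All clauses satisfied.

E: True, Q: False, S: False, B: True, U: True, P: False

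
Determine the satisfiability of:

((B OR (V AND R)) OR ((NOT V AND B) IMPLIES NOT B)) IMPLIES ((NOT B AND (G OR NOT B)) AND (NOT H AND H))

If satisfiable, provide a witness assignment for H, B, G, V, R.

The formula is unsatisfiable.

Case B = True: the formula becomes (True OR V) IMPLIES (False AND (NOT H AND H)) = False.
Case B = False: the formula simplifies to NOT H AND H.
  H = True: the conjunct NOT H is False.
  H = False: the conjunct H is False.
Both cases fail — unsatisfiable.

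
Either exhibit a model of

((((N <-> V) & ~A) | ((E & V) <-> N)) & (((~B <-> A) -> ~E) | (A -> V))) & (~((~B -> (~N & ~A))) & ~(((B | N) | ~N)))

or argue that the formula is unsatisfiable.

Unsatisfiable

The conjunct ~(((B | N) | ~N)) is unsatisfiable on its own:
  B=F, N=F: evaluates to False.
  B=F, N=T: evaluates to False.
  B=T, N=F: evaluates to False.
  B=T, N=T: evaluates to False.
So the whole conjunction is unsatisfiable.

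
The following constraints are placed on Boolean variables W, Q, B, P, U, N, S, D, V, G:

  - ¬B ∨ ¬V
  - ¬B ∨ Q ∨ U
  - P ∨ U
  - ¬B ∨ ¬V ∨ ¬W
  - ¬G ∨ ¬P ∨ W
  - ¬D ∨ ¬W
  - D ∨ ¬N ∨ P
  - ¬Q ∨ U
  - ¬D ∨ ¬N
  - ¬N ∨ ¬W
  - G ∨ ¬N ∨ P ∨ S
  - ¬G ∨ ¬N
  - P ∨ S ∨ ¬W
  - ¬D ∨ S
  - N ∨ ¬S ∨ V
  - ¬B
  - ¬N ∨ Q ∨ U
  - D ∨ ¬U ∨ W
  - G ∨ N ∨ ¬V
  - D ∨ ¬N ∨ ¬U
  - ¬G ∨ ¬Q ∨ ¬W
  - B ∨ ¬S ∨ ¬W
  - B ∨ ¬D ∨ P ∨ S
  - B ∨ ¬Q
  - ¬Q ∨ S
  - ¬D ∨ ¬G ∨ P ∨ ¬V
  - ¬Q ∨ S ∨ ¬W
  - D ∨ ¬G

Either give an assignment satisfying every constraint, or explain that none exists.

Unit clause (¬B) forces B = False.
In (B ∨ ¬Q) only ¬Q is left, so Q = False.
Set W = False.
Set P = True.
  then (¬G ∨ ¬P ∨ W) forces G = False.
Set U = False.
  then (¬N ∨ Q ∨ U) forces N = False.
  then (G ∨ N ∨ ¬V) forces V = False.
  then (N ∨ ¬S ∨ V) forces S = False.
  then (¬D ∨ S) forces D = False.
All clauses satisfied.

W = False, Q = False, B = False, P = True, U = False, N = False, S = False, D = False, V = False, G = False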